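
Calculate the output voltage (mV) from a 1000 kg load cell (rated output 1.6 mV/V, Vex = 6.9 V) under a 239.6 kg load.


Vout = rated_output * Vex * (load / capacity).
Vout = 1.6 * 6.9 * (239.6 / 1000)
Vout = 1.6 * 6.9 * 0.2396
Vout = 2.645 mV

2.645 mV


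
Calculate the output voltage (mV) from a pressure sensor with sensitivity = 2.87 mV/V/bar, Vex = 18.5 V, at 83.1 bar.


Output = sensitivity * Vex * P.
Vout = 2.87 * 18.5 * 83.1
Vout = 53.095 * 83.1
Vout = 4412.19 mV

4412.19 mV


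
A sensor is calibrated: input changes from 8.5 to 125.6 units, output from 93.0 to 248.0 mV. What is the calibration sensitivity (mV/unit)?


Sensitivity = (y2 - y1) / (x2 - x1).
S = (248.0 - 93.0) / (125.6 - 8.5)
S = 155.0 / 117.1
S = 1.3237 mV/unit

1.3237 mV/unit


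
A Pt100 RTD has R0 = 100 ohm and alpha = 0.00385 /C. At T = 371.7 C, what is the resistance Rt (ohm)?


The RTD equation: Rt = R0 * (1 + alpha * T).
Rt = 100 * (1 + 0.00385 * 371.7)
Rt = 100 * (1 + 1.431045)
Rt = 100 * 2.431045
Rt = 243.105 ohm

243.105 ohm


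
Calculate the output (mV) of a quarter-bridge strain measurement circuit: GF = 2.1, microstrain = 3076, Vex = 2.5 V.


Quarter bridge output: Vout = (GF * epsilon * Vex) / 4.
Vout = (2.1 * 3076e-6 * 2.5) / 4
Vout = 0.016149 / 4 V
Vout = 0.00403725 V = 4.0373 mV

4.0373 mV


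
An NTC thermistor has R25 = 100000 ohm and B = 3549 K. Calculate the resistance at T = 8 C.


NTC thermistor equation: Rt = R25 * exp(B * (1/T - 1/T25)).
T in Kelvin: 281.15 K, T25 = 298.15 K
1/T - 1/T25 = 1/281.15 - 1/298.15 = 0.0002028
B * (1/T - 1/T25) = 3549 * 0.0002028 = 0.7198
Rt = 100000 * exp(0.7198) = 205392.1 ohm

205392.1 ohm


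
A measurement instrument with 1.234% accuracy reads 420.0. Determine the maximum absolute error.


Absolute error = (accuracy% / 100) * reading.
Error = (1.234 / 100) * 420.0
Error = 0.01234 * 420.0
Error = 5.1828

5.1828


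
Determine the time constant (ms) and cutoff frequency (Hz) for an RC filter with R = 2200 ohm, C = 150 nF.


Time constant: tau = R * C.
tau = 2200 * 1.50e-07 = 0.00033 s
tau = 0.33 ms
Cutoff frequency: fc = 1 / (2*pi*R*C).
fc = 1 / (2*pi*0.00033) = 482.29 Hz

tau = 0.33 ms, fc = 482.29 Hz


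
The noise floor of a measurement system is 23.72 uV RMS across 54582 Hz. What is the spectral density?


Noise spectral density = Vrms / sqrt(BW).
NSD = 23.72 / sqrt(54582)
NSD = 23.72 / 233.6279
NSD = 0.1015 uV/sqrt(Hz)

0.1015 uV/sqrt(Hz)


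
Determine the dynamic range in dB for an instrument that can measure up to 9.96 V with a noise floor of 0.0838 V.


Dynamic range = 20 * log10(Vmax / Vnoise).
DR = 20 * log10(9.96 / 0.0838)
DR = 20 * log10(118.85)
DR = 41.5 dB

41.5 dB


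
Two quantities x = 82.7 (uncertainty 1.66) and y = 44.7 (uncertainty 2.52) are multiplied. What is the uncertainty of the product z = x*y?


For a product z = x*y, the relative uncertainty is:
uz/z = sqrt((ux/x)^2 + (uy/y)^2)
Relative uncertainties: ux/x = 1.66/82.7 = 0.020073
uy/y = 2.52/44.7 = 0.056376
z = 82.7 * 44.7 = 3696.7
uz = 3696.7 * sqrt(0.020073^2 + 0.056376^2) = 221.22

221.22


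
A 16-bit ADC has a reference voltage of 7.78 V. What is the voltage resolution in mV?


The resolution (LSB) of an ADC is Vref / 2^n.
LSB = 7.78 / 2^16
LSB = 7.78 / 65536
LSB = 0.00011871 V = 0.11871338 mV

0.11871338 mV


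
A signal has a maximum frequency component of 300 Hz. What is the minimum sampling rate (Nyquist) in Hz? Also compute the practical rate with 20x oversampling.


By Nyquist theorem, fs_min = 2 * fmax.
fs_min = 2 * 300 = 600 Hz
Practical rate = 20 * fs_min = 20 * 600 = 12000 Hz

fs_min = 600 Hz, fs_practical = 12000 Hz


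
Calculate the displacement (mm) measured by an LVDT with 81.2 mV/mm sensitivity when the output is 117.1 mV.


Displacement = Vout / sensitivity.
d = 117.1 / 81.2
d = 1.442 mm

1.442 mm


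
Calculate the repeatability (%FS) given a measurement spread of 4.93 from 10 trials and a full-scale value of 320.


Repeatability = (spread / full scale) * 100%.
R = (4.93 / 320) * 100
R = 1.541 %FS

1.541 %FS


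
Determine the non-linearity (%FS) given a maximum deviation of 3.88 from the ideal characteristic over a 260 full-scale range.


Linearity error = (max deviation / full scale) * 100%.
Linearity = (3.88 / 260) * 100
Linearity = 1.492 %FS

1.492 %FS


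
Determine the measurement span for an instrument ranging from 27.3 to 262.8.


Span = upper range - lower range.
Span = 262.8 - (27.3)
Span = 235.5

235.5


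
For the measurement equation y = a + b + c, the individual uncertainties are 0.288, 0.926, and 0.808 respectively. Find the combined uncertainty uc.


For a sum of independent quantities, uc = sqrt(u1^2 + u2^2 + u3^2).
uc = sqrt(0.288^2 + 0.926^2 + 0.808^2)
uc = sqrt(0.082944 + 0.857476 + 0.652864)
uc = 1.2623

1.2623


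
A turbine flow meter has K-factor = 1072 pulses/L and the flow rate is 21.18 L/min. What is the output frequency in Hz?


Frequency = K * Q / 60 (converting L/min to L/s).
f = 1072 * 21.18 / 60
f = 22704.96 / 60
f = 378.42 Hz

378.42 Hz


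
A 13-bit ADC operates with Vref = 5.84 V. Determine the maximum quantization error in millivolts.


The maximum quantization error is +/- LSB/2.
LSB = Vref / 2^n = 5.84 / 8192 = 0.00071289 V
Max error = LSB / 2 = 0.00071289 / 2 = 0.00035645 V
Max error = 0.3564 mV

0.3564 mV


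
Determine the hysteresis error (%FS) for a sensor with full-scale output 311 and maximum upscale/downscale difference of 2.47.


Hysteresis = (max difference / full scale) * 100%.
H = (2.47 / 311) * 100
H = 0.794 %FS

0.794 %FS


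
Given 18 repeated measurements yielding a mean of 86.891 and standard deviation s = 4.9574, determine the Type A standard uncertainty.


The standard uncertainty for Type A evaluation is u = s / sqrt(n).
u = 4.9574 / sqrt(18)
u = 4.9574 / 4.2426
u = 1.1685

1.1685


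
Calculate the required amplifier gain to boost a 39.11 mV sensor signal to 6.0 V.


Gain = Vout / Vin (converting to same units).
G = 6.0 V / 39.11 mV
G = 6000.0 mV / 39.11 mV
G = 153.41

153.41


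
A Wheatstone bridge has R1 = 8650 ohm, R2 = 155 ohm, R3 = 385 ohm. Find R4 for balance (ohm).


At balance: R1*R4 = R2*R3, so R4 = R2*R3/R1.
R4 = 155 * 385 / 8650
R4 = 59675 / 8650
R4 = 6.9 ohm

6.9 ohm


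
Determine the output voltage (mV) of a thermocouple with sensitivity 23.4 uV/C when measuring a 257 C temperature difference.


The thermocouple output V = sensitivity * dT.
V = 23.4 uV/C * 257 C
V = 6013.8 uV
V = 6.014 mV

6.014 mV


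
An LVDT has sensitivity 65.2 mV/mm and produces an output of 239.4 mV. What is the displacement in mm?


Displacement = Vout / sensitivity.
d = 239.4 / 65.2
d = 3.672 mm

3.672 mm


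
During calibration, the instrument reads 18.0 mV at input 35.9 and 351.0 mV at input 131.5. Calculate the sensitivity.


Sensitivity = (y2 - y1) / (x2 - x1).
S = (351.0 - 18.0) / (131.5 - 35.9)
S = 333.0 / 95.6
S = 3.4833 mV/unit

3.4833 mV/unit


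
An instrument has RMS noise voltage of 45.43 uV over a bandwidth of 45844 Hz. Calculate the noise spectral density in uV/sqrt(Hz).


Noise spectral density = Vrms / sqrt(BW).
NSD = 45.43 / sqrt(45844)
NSD = 45.43 / 214.1121
NSD = 0.2122 uV/sqrt(Hz)

0.2122 uV/sqrt(Hz)


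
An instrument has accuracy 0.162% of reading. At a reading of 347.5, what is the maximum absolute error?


Absolute error = (accuracy% / 100) * reading.
Error = (0.162 / 100) * 347.5
Error = 0.00162 * 347.5
Error = 0.563

0.563


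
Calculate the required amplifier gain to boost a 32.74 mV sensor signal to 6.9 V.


Gain = Vout / Vin (converting to same units).
G = 6.9 V / 32.74 mV
G = 6900.0 mV / 32.74 mV
G = 210.75

210.75


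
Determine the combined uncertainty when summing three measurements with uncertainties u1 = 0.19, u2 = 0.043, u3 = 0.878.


For a sum of independent quantities, uc = sqrt(u1^2 + u2^2 + u3^2).
uc = sqrt(0.19^2 + 0.043^2 + 0.878^2)
uc = sqrt(0.0361 + 0.001849 + 0.770884)
uc = 0.8994

0.8994


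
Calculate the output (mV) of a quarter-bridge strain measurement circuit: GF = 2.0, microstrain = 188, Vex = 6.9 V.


Quarter bridge output: Vout = (GF * epsilon * Vex) / 4.
Vout = (2.0 * 188e-6 * 6.9) / 4
Vout = 0.0025944 / 4 V
Vout = 0.0006486 V = 0.6486 mV

0.6486 mV


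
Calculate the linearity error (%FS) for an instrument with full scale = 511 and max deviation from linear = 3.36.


Linearity error = (max deviation / full scale) * 100%.
Linearity = (3.36 / 511) * 100
Linearity = 0.658 %FS

0.658 %FS


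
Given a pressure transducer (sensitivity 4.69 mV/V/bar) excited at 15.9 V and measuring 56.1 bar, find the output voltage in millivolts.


Output = sensitivity * Vex * P.
Vout = 4.69 * 15.9 * 56.1
Vout = 74.571 * 56.1
Vout = 4183.43 mV

4183.43 mV


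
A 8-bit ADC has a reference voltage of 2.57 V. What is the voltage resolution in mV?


The resolution (LSB) of an ADC is Vref / 2^n.
LSB = 2.57 / 2^8
LSB = 2.57 / 256
LSB = 0.01003906 V = 10.0390625 mV

10.0390625 mV


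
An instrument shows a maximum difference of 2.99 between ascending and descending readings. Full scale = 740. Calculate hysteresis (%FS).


Hysteresis = (max difference / full scale) * 100%.
H = (2.99 / 740) * 100
H = 0.404 %FS

0.404 %FS


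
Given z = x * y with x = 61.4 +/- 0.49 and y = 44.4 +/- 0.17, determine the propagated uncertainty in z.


For a product z = x*y, the relative uncertainty is:
uz/z = sqrt((ux/x)^2 + (uy/y)^2)
Relative uncertainties: ux/x = 0.49/61.4 = 0.00798
uy/y = 0.17/44.4 = 0.003829
z = 61.4 * 44.4 = 2726.2
uz = 2726.2 * sqrt(0.00798^2 + 0.003829^2) = 24.13

24.13


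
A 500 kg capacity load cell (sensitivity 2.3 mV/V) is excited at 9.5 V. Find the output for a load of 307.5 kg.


Vout = rated_output * Vex * (load / capacity).
Vout = 2.3 * 9.5 * (307.5 / 500)
Vout = 2.3 * 9.5 * 0.615
Vout = 13.438 mV

13.438 mV


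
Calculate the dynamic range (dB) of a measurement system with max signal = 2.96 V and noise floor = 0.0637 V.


Dynamic range = 20 * log10(Vmax / Vnoise).
DR = 20 * log10(2.96 / 0.0637)
DR = 20 * log10(46.47)
DR = 33.34 dB

33.34 dB


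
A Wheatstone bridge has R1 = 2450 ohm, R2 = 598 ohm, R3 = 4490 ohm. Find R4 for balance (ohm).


At balance: R1*R4 = R2*R3, so R4 = R2*R3/R1.
R4 = 598 * 4490 / 2450
R4 = 2685020 / 2450
R4 = 1095.93 ohm

1095.93 ohm


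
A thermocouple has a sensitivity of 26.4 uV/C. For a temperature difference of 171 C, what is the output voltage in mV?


The thermocouple output V = sensitivity * dT.
V = 26.4 uV/C * 171 C
V = 4514.4 uV
V = 4.514 mV

4.514 mV


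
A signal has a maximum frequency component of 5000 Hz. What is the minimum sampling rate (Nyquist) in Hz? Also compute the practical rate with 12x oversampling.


By Nyquist theorem, fs_min = 2 * fmax.
fs_min = 2 * 5000 = 10000 Hz
Practical rate = 12 * fs_min = 12 * 10000 = 120000 Hz

fs_min = 10000 Hz, fs_practical = 120000 Hz


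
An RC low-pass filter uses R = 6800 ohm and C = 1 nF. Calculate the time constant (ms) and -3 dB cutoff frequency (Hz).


Time constant: tau = R * C.
tau = 6800 * 1.00e-09 = 6.8e-06 s
tau = 0.0068 ms
Cutoff frequency: fc = 1 / (2*pi*R*C).
fc = 1 / (2*pi*6.8e-06) = 23405.14 Hz

tau = 0.0068 ms, fc = 23405.14 Hz


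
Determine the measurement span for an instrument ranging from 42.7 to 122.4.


Span = upper range - lower range.
Span = 122.4 - (42.7)
Span = 79.7

79.7


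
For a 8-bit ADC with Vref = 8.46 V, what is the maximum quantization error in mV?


The maximum quantization error is +/- LSB/2.
LSB = Vref / 2^n = 8.46 / 256 = 0.03304688 V
Max error = LSB / 2 = 0.03304688 / 2 = 0.01652344 V
Max error = 16.5234 mV

16.5234 mV


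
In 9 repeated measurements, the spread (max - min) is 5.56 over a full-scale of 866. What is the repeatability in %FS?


Repeatability = (spread / full scale) * 100%.
R = (5.56 / 866) * 100
R = 0.642 %FS

0.642 %FS


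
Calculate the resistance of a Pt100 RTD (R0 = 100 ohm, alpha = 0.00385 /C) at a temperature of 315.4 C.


The RTD equation: Rt = R0 * (1 + alpha * T).
Rt = 100 * (1 + 0.00385 * 315.4)
Rt = 100 * (1 + 1.21429)
Rt = 100 * 2.21429
Rt = 221.429 ohm

221.429 ohm


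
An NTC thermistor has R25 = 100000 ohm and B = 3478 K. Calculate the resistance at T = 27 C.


NTC thermistor equation: Rt = R25 * exp(B * (1/T - 1/T25)).
T in Kelvin: 300.15 K, T25 = 298.15 K
1/T - 1/T25 = 1/300.15 - 1/298.15 = -2.235e-05
B * (1/T - 1/T25) = 3478 * -2.235e-05 = -0.0777
Rt = 100000 * exp(-0.0777) = 92521.5 ohm

92521.5 ohm


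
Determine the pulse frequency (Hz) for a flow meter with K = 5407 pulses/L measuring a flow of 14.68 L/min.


Frequency = K * Q / 60 (converting L/min to L/s).
f = 5407 * 14.68 / 60
f = 79374.76 / 60
f = 1322.91 Hz

1322.91 Hz


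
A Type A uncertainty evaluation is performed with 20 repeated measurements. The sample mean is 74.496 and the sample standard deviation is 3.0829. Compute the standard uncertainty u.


The standard uncertainty for Type A evaluation is u = s / sqrt(n).
u = 3.0829 / sqrt(20)
u = 3.0829 / 4.4721
u = 0.6894

0.6894


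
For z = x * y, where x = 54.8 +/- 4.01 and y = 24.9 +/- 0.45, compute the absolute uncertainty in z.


For a product z = x*y, the relative uncertainty is:
uz/z = sqrt((ux/x)^2 + (uy/y)^2)
Relative uncertainties: ux/x = 4.01/54.8 = 0.073175
uy/y = 0.45/24.9 = 0.018072
z = 54.8 * 24.9 = 1364.5
uz = 1364.5 * sqrt(0.073175^2 + 0.018072^2) = 102.849

102.849


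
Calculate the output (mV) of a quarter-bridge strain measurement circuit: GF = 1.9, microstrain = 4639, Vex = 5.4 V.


Quarter bridge output: Vout = (GF * epsilon * Vex) / 4.
Vout = (1.9 * 4639e-6 * 5.4) / 4
Vout = 0.04759614 / 4 V
Vout = 0.01189904 V = 11.899 mV

11.899 mV


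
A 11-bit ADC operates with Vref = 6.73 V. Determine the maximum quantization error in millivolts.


The maximum quantization error is +/- LSB/2.
LSB = Vref / 2^n = 6.73 / 2048 = 0.00328613 V
Max error = LSB / 2 = 0.00328613 / 2 = 0.00164307 V
Max error = 1.6431 mV

1.6431 mV


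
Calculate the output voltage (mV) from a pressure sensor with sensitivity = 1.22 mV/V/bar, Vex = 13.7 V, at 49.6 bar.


Output = sensitivity * Vex * P.
Vout = 1.22 * 13.7 * 49.6
Vout = 16.714 * 49.6
Vout = 829.01 mV

829.01 mV


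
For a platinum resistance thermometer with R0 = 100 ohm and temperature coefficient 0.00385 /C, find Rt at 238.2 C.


The RTD equation: Rt = R0 * (1 + alpha * T).
Rt = 100 * (1 + 0.00385 * 238.2)
Rt = 100 * (1 + 0.91707)
Rt = 100 * 1.91707
Rt = 191.707 ohm

191.707 ohm


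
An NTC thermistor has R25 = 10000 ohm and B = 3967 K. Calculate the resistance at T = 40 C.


NTC thermistor equation: Rt = R25 * exp(B * (1/T - 1/T25)).
T in Kelvin: 313.15 K, T25 = 298.15 K
1/T - 1/T25 = 1/313.15 - 1/298.15 = -0.00016066
B * (1/T - 1/T25) = 3967 * -0.00016066 = -0.6373
Rt = 10000 * exp(-0.6373) = 5287.0 ohm

5287.0 ohm


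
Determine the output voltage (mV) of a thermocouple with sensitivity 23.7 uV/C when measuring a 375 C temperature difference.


The thermocouple output V = sensitivity * dT.
V = 23.7 uV/C * 375 C
V = 8887.5 uV
V = 8.887 mV

8.887 mV


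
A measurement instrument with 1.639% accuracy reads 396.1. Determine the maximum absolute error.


Absolute error = (accuracy% / 100) * reading.
Error = (1.639 / 100) * 396.1
Error = 0.01639 * 396.1
Error = 6.4921

6.4921


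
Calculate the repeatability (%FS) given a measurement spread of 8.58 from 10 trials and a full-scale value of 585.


Repeatability = (spread / full scale) * 100%.
R = (8.58 / 585) * 100
R = 1.467 %FS

1.467 %FS


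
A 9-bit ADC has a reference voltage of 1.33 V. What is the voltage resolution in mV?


The resolution (LSB) of an ADC is Vref / 2^n.
LSB = 1.33 / 2^9
LSB = 1.33 / 512
LSB = 0.00259766 V = 2.59765625 mV

2.59765625 mV


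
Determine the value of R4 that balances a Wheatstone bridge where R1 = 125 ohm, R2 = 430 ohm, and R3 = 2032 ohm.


At balance: R1*R4 = R2*R3, so R4 = R2*R3/R1.
R4 = 430 * 2032 / 125
R4 = 873760 / 125
R4 = 6990.08 ohm

6990.08 ohm


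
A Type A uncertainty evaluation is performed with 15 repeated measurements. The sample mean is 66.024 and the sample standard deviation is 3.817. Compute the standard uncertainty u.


The standard uncertainty for Type A evaluation is u = s / sqrt(n).
u = 3.817 / sqrt(15)
u = 3.817 / 3.873
u = 0.9855

0.9855


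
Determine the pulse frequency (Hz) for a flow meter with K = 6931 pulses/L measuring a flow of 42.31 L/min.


Frequency = K * Q / 60 (converting L/min to L/s).
f = 6931 * 42.31 / 60
f = 293250.61 / 60
f = 4887.51 Hz

4887.51 Hz


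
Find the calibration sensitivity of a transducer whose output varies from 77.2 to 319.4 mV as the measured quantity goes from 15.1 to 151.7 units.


Sensitivity = (y2 - y1) / (x2 - x1).
S = (319.4 - 77.2) / (151.7 - 15.1)
S = 242.2 / 136.6
S = 1.7731 mV/unit

1.7731 mV/unit


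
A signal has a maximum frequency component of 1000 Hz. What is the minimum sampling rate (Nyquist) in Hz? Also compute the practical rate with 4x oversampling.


By Nyquist theorem, fs_min = 2 * fmax.
fs_min = 2 * 1000 = 2000 Hz
Practical rate = 4 * fs_min = 4 * 2000 = 8000 Hz

fs_min = 2000 Hz, fs_practical = 8000 Hz


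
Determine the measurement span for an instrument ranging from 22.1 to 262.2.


Span = upper range - lower range.
Span = 262.2 - (22.1)
Span = 240.1

240.1


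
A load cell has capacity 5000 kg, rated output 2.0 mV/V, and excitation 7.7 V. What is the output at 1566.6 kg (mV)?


Vout = rated_output * Vex * (load / capacity).
Vout = 2.0 * 7.7 * (1566.6 / 5000)
Vout = 2.0 * 7.7 * 0.31332
Vout = 4.825 mV

4.825 mV


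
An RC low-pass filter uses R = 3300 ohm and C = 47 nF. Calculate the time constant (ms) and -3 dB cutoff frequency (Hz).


Time constant: tau = R * C.
tau = 3300 * 4.70e-08 = 0.0001551 s
tau = 0.1551 ms
Cutoff frequency: fc = 1 / (2*pi*R*C).
fc = 1 / (2*pi*0.0001551) = 1026.14 Hz

tau = 0.1551 ms, fc = 1026.14 Hz


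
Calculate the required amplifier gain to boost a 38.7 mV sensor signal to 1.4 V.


Gain = Vout / Vin (converting to same units).
G = 1.4 V / 38.7 mV
G = 1400.0 mV / 38.7 mV
G = 36.18

36.18


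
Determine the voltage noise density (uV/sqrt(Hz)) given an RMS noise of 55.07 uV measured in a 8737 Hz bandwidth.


Noise spectral density = Vrms / sqrt(BW).
NSD = 55.07 / sqrt(8737)
NSD = 55.07 / 93.4719
NSD = 0.5892 uV/sqrt(Hz)

0.5892 uV/sqrt(Hz)


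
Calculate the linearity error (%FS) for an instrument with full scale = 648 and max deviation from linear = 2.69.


Linearity error = (max deviation / full scale) * 100%.
Linearity = (2.69 / 648) * 100
Linearity = 0.415 %FS

0.415 %FS


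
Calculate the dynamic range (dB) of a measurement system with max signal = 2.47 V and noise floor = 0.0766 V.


Dynamic range = 20 * log10(Vmax / Vnoise).
DR = 20 * log10(2.47 / 0.0766)
DR = 20 * log10(32.25)
DR = 30.17 dB

30.17 dB


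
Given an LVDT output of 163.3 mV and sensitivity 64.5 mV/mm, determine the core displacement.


Displacement = Vout / sensitivity.
d = 163.3 / 64.5
d = 2.532 mm

2.532 mm


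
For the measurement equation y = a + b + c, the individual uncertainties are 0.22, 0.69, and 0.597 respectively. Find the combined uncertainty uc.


For a sum of independent quantities, uc = sqrt(u1^2 + u2^2 + u3^2).
uc = sqrt(0.22^2 + 0.69^2 + 0.597^2)
uc = sqrt(0.0484 + 0.4761 + 0.356409)
uc = 0.9386

0.9386


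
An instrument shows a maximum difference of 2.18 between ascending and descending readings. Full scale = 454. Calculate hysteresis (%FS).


Hysteresis = (max difference / full scale) * 100%.
H = (2.18 / 454) * 100
H = 0.48 %FS

0.48 %FS


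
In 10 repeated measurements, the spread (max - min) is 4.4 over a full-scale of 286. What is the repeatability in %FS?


Repeatability = (spread / full scale) * 100%.
R = (4.4 / 286) * 100
R = 1.538 %FS

1.538 %FS


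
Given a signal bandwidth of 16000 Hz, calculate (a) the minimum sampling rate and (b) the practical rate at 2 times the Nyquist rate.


By Nyquist theorem, fs_min = 2 * fmax.
fs_min = 2 * 16000 = 32000 Hz
Practical rate = 2 * fs_min = 2 * 32000 = 64000 Hz

fs_min = 32000 Hz, fs_practical = 64000 Hz


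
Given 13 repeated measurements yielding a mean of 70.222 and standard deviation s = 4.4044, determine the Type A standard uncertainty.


The standard uncertainty for Type A evaluation is u = s / sqrt(n).
u = 4.4044 / sqrt(13)
u = 4.4044 / 3.6056
u = 1.2216

1.2216


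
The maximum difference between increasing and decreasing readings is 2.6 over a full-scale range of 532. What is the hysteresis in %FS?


Hysteresis = (max difference / full scale) * 100%.
H = (2.6 / 532) * 100
H = 0.489 %FS

0.489 %FS


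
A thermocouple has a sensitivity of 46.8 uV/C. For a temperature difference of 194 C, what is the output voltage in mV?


The thermocouple output V = sensitivity * dT.
V = 46.8 uV/C * 194 C
V = 9079.2 uV
V = 9.079 mV

9.079 mV


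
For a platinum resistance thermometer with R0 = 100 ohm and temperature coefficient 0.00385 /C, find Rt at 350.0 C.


The RTD equation: Rt = R0 * (1 + alpha * T).
Rt = 100 * (1 + 0.00385 * 350.0)
Rt = 100 * (1 + 1.3475)
Rt = 100 * 2.3475
Rt = 234.75 ohm

234.75 ohm


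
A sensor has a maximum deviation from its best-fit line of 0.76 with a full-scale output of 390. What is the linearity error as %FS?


Linearity error = (max deviation / full scale) * 100%.
Linearity = (0.76 / 390) * 100
Linearity = 0.195 %FS

0.195 %FS


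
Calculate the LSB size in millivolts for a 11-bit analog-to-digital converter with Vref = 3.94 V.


The resolution (LSB) of an ADC is Vref / 2^n.
LSB = 3.94 / 2^11
LSB = 3.94 / 2048
LSB = 0.00192383 V = 1.92382812 mV

1.92382812 mV


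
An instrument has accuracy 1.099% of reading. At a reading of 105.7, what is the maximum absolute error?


Absolute error = (accuracy% / 100) * reading.
Error = (1.099 / 100) * 105.7
Error = 0.01099 * 105.7
Error = 1.1616

1.1616


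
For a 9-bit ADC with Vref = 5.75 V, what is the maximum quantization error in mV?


The maximum quantization error is +/- LSB/2.
LSB = Vref / 2^n = 5.75 / 512 = 0.01123047 V
Max error = LSB / 2 = 0.01123047 / 2 = 0.00561523 V
Max error = 5.6152 mV

5.6152 mV


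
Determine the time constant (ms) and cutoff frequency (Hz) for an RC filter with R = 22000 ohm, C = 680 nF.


Time constant: tau = R * C.
tau = 22000 * 6.80e-07 = 0.01496 s
tau = 14.96 ms
Cutoff frequency: fc = 1 / (2*pi*R*C).
fc = 1 / (2*pi*0.01496) = 10.64 Hz

tau = 14.96 ms, fc = 10.64 Hz


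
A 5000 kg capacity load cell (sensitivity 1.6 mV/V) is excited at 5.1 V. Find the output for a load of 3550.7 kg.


Vout = rated_output * Vex * (load / capacity).
Vout = 1.6 * 5.1 * (3550.7 / 5000)
Vout = 1.6 * 5.1 * 0.71014
Vout = 5.795 mV

5.795 mV


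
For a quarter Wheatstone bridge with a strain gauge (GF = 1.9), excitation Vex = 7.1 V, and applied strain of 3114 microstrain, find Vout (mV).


Quarter bridge output: Vout = (GF * epsilon * Vex) / 4.
Vout = (1.9 * 3114e-6 * 7.1) / 4
Vout = 0.04200786 / 4 V
Vout = 0.01050196 V = 10.502 mV

10.502 mV


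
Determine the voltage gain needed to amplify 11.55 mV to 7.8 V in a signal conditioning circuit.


Gain = Vout / Vin (converting to same units).
G = 7.8 V / 11.55 mV
G = 7800.0 mV / 11.55 mV
G = 675.32

675.32


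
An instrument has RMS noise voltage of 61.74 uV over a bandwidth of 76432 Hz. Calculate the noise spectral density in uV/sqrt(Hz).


Noise spectral density = Vrms / sqrt(BW).
NSD = 61.74 / sqrt(76432)
NSD = 61.74 / 276.4634
NSD = 0.2233 uV/sqrt(Hz)

0.2233 uV/sqrt(Hz)


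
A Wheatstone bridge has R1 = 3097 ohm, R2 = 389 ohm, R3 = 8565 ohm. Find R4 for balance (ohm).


At balance: R1*R4 = R2*R3, so R4 = R2*R3/R1.
R4 = 389 * 8565 / 3097
R4 = 3331785 / 3097
R4 = 1075.81 ohm

1075.81 ohm


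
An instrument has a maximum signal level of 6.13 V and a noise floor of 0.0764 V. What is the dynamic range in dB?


Dynamic range = 20 * log10(Vmax / Vnoise).
DR = 20 * log10(6.13 / 0.0764)
DR = 20 * log10(80.24)
DR = 38.09 dB

38.09 dB


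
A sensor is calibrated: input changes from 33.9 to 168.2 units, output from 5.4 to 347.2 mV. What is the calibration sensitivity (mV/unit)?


Sensitivity = (y2 - y1) / (x2 - x1).
S = (347.2 - 5.4) / (168.2 - 33.9)
S = 341.8 / 134.3
S = 2.545 mV/unit

2.545 mV/unit


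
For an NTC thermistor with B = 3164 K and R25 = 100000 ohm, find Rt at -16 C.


NTC thermistor equation: Rt = R25 * exp(B * (1/T - 1/T25)).
T in Kelvin: 257.15 K, T25 = 298.15 K
1/T - 1/T25 = 1/257.15 - 1/298.15 = 0.00053476
B * (1/T - 1/T25) = 3164 * 0.00053476 = 1.692
Rt = 100000 * exp(1.692) = 543030.2 ohm

543030.2 ohm


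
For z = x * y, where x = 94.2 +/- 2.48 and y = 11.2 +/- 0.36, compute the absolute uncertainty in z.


For a product z = x*y, the relative uncertainty is:
uz/z = sqrt((ux/x)^2 + (uy/y)^2)
Relative uncertainties: ux/x = 2.48/94.2 = 0.026327
uy/y = 0.36/11.2 = 0.032143
z = 94.2 * 11.2 = 1055.0
uz = 1055.0 * sqrt(0.026327^2 + 0.032143^2) = 43.835

43.835


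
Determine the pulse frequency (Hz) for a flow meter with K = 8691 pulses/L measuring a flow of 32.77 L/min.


Frequency = K * Q / 60 (converting L/min to L/s).
f = 8691 * 32.77 / 60
f = 284804.07 / 60
f = 4746.73 Hz

4746.73 Hz


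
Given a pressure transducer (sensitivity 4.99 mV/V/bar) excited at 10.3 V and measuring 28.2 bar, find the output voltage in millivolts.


Output = sensitivity * Vex * P.
Vout = 4.99 * 10.3 * 28.2
Vout = 51.397 * 28.2
Vout = 1449.4 mV

1449.4 mV


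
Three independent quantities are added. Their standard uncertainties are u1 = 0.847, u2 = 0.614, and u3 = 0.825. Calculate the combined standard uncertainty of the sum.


For a sum of independent quantities, uc = sqrt(u1^2 + u2^2 + u3^2).
uc = sqrt(0.847^2 + 0.614^2 + 0.825^2)
uc = sqrt(0.717409 + 0.376996 + 0.680625)
uc = 1.3323

1.3323


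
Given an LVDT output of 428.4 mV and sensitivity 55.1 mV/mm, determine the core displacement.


Displacement = Vout / sensitivity.
d = 428.4 / 55.1
d = 7.775 mm

7.775 mm


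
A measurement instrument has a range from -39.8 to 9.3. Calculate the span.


Span = upper range - lower range.
Span = 9.3 - (-39.8)
Span = 49.1

49.1


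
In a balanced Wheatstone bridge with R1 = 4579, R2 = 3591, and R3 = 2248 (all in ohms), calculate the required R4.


At balance: R1*R4 = R2*R3, so R4 = R2*R3/R1.
R4 = 3591 * 2248 / 4579
R4 = 8072568 / 4579
R4 = 1762.95 ohm

1762.95 ohm


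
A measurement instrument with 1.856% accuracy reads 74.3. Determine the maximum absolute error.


Absolute error = (accuracy% / 100) * reading.
Error = (1.856 / 100) * 74.3
Error = 0.01856 * 74.3
Error = 1.379

1.379


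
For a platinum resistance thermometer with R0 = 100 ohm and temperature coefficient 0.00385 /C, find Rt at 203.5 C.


The RTD equation: Rt = R0 * (1 + alpha * T).
Rt = 100 * (1 + 0.00385 * 203.5)
Rt = 100 * (1 + 0.783475)
Rt = 100 * 1.783475
Rt = 178.348 ohm

178.348 ohm


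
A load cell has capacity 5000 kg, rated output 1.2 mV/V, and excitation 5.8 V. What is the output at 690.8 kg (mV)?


Vout = rated_output * Vex * (load / capacity).
Vout = 1.2 * 5.8 * (690.8 / 5000)
Vout = 1.2 * 5.8 * 0.13816
Vout = 0.962 mV

0.962 mV


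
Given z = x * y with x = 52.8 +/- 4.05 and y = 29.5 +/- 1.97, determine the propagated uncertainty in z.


For a product z = x*y, the relative uncertainty is:
uz/z = sqrt((ux/x)^2 + (uy/y)^2)
Relative uncertainties: ux/x = 4.05/52.8 = 0.076705
uy/y = 1.97/29.5 = 0.06678
z = 52.8 * 29.5 = 1557.6
uz = 1557.6 * sqrt(0.076705^2 + 0.06678^2) = 158.41

158.41


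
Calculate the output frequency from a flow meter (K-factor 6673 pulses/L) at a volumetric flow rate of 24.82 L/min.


Frequency = K * Q / 60 (converting L/min to L/s).
f = 6673 * 24.82 / 60
f = 165623.86 / 60
f = 2760.4 Hz

2760.4 Hz


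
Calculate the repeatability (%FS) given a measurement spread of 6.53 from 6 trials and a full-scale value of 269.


Repeatability = (spread / full scale) * 100%.
R = (6.53 / 269) * 100
R = 2.428 %FS

2.428 %FS


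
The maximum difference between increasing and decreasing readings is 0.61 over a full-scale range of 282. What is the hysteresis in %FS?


Hysteresis = (max difference / full scale) * 100%.
H = (0.61 / 282) * 100
H = 0.216 %FS

0.216 %FS


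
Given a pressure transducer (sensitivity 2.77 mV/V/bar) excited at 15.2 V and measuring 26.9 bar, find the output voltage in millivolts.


Output = sensitivity * Vex * P.
Vout = 2.77 * 15.2 * 26.9
Vout = 42.104 * 26.9
Vout = 1132.6 mV

1132.6 mV


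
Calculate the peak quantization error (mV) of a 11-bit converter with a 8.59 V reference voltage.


The maximum quantization error is +/- LSB/2.
LSB = Vref / 2^n = 8.59 / 2048 = 0.00419434 V
Max error = LSB / 2 = 0.00419434 / 2 = 0.00209717 V
Max error = 2.0972 mV

2.0972 mV


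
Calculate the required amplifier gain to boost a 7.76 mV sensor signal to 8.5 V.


Gain = Vout / Vin (converting to same units).
G = 8.5 V / 7.76 mV
G = 8500.0 mV / 7.76 mV
G = 1095.36

1095.36


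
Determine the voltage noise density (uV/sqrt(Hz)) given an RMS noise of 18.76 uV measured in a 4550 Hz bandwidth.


Noise spectral density = Vrms / sqrt(BW).
NSD = 18.76 / sqrt(4550)
NSD = 18.76 / 67.4537
NSD = 0.2781 uV/sqrt(Hz)

0.2781 uV/sqrt(Hz)


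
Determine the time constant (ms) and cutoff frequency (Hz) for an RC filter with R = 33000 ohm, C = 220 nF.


Time constant: tau = R * C.
tau = 33000 * 2.20e-07 = 0.00726 s
tau = 7.26 ms
Cutoff frequency: fc = 1 / (2*pi*R*C).
fc = 1 / (2*pi*0.00726) = 21.92 Hz

tau = 7.26 ms, fc = 21.92 Hz


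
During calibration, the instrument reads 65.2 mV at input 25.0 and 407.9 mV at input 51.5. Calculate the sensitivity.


Sensitivity = (y2 - y1) / (x2 - x1).
S = (407.9 - 65.2) / (51.5 - 25.0)
S = 342.7 / 26.5
S = 12.9321 mV/unit

12.9321 mV/unit


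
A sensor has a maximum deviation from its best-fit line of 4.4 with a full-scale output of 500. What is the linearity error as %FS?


Linearity error = (max deviation / full scale) * 100%.
Linearity = (4.4 / 500) * 100
Linearity = 0.88 %FS

0.88 %FS


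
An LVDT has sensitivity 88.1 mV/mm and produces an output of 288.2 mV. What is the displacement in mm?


Displacement = Vout / sensitivity.
d = 288.2 / 88.1
d = 3.271 mm

3.271 mm


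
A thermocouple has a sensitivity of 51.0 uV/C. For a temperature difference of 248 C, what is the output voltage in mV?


The thermocouple output V = sensitivity * dT.
V = 51.0 uV/C * 248 C
V = 12648.0 uV
V = 12.648 mV

12.648 mV


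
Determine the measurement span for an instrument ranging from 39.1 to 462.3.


Span = upper range - lower range.
Span = 462.3 - (39.1)
Span = 423.2

423.2


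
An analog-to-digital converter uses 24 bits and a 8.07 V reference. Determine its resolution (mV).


The resolution (LSB) of an ADC is Vref / 2^n.
LSB = 8.07 / 2^24
LSB = 8.07 / 16777216
LSB = 4.8e-07 V = 0.00048101 mV

0.00048101 mV


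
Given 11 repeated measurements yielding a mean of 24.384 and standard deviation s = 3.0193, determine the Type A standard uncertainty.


The standard uncertainty for Type A evaluation is u = s / sqrt(n).
u = 3.0193 / sqrt(11)
u = 3.0193 / 3.3166
u = 0.9104

0.9104


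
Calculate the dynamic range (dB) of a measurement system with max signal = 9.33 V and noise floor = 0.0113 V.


Dynamic range = 20 * log10(Vmax / Vnoise).
DR = 20 * log10(9.33 / 0.0113)
DR = 20 * log10(825.66)
DR = 58.34 dB

58.34 dB


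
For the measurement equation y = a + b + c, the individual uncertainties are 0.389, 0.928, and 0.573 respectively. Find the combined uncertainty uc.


For a sum of independent quantities, uc = sqrt(u1^2 + u2^2 + u3^2).
uc = sqrt(0.389^2 + 0.928^2 + 0.573^2)
uc = sqrt(0.151321 + 0.861184 + 0.328329)
uc = 1.1579

1.1579


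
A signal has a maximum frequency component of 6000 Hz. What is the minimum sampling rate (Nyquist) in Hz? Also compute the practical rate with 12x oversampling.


By Nyquist theorem, fs_min = 2 * fmax.
fs_min = 2 * 6000 = 12000 Hz
Practical rate = 12 * fs_min = 12 * 12000 = 144000 Hz

fs_min = 12000 Hz, fs_practical = 144000 Hz


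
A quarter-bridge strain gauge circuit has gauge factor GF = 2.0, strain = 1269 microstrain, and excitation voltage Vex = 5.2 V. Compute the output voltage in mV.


Quarter bridge output: Vout = (GF * epsilon * Vex) / 4.
Vout = (2.0 * 1269e-6 * 5.2) / 4
Vout = 0.0131976 / 4 V
Vout = 0.0032994 V = 3.2994 mV

3.2994 mV


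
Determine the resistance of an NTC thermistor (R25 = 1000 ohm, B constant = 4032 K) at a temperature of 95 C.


NTC thermistor equation: Rt = R25 * exp(B * (1/T - 1/T25)).
T in Kelvin: 368.15 K, T25 = 298.15 K
1/T - 1/T25 = 1/368.15 - 1/298.15 = -0.00063773
B * (1/T - 1/T25) = 4032 * -0.00063773 = -2.5713
Rt = 1000 * exp(-2.5713) = 76.4 ohm

76.4 ohm


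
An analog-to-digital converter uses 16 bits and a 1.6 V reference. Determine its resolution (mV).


The resolution (LSB) of an ADC is Vref / 2^n.
LSB = 1.6 / 2^16
LSB = 1.6 / 65536
LSB = 2.441e-05 V = 0.02441406 mV

0.02441406 mV


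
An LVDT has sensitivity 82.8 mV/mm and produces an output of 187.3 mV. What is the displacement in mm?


Displacement = Vout / sensitivity.
d = 187.3 / 82.8
d = 2.262 mm

2.262 mm


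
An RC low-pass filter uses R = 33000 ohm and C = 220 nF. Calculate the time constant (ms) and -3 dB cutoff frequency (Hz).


Time constant: tau = R * C.
tau = 33000 * 2.20e-07 = 0.00726 s
tau = 7.26 ms
Cutoff frequency: fc = 1 / (2*pi*R*C).
fc = 1 / (2*pi*0.00726) = 21.92 Hz

tau = 7.26 ms, fc = 21.92 Hz


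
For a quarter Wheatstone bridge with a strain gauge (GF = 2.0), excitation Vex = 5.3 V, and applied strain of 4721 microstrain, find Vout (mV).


Quarter bridge output: Vout = (GF * epsilon * Vex) / 4.
Vout = (2.0 * 4721e-6 * 5.3) / 4
Vout = 0.0500426 / 4 V
Vout = 0.01251065 V = 12.5106 mV

12.5106 mV


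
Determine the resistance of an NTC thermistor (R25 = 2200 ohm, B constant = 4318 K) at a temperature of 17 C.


NTC thermistor equation: Rt = R25 * exp(B * (1/T - 1/T25)).
T in Kelvin: 290.15 K, T25 = 298.15 K
1/T - 1/T25 = 1/290.15 - 1/298.15 = 9.248e-05
B * (1/T - 1/T25) = 4318 * 9.248e-05 = 0.3993
Rt = 2200 * exp(0.3993) = 3279.8 ohm

3279.8 ohm


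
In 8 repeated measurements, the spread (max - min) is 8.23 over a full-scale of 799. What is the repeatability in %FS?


Repeatability = (spread / full scale) * 100%.
R = (8.23 / 799) * 100
R = 1.03 %FS

1.03 %FS


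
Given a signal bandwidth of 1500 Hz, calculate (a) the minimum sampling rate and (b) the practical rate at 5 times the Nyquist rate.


By Nyquist theorem, fs_min = 2 * fmax.
fs_min = 2 * 1500 = 3000 Hz
Practical rate = 5 * fs_min = 5 * 3000 = 15000 Hz

fs_min = 3000 Hz, fs_practical = 15000 Hz


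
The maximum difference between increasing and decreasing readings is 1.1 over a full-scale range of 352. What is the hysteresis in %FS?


Hysteresis = (max difference / full scale) * 100%.
H = (1.1 / 352) * 100
H = 0.312 %FS

0.312 %FS


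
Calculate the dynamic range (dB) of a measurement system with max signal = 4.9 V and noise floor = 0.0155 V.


Dynamic range = 20 * log10(Vmax / Vnoise).
DR = 20 * log10(4.9 / 0.0155)
DR = 20 * log10(316.13)
DR = 50.0 dB

50.0 dB


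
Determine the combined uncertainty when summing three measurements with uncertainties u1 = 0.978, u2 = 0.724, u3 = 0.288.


For a sum of independent quantities, uc = sqrt(u1^2 + u2^2 + u3^2).
uc = sqrt(0.978^2 + 0.724^2 + 0.288^2)
uc = sqrt(0.956484 + 0.524176 + 0.082944)
uc = 1.2504

1.2504


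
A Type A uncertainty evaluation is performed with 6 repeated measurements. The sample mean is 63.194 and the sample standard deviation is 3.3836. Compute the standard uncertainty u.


The standard uncertainty for Type A evaluation is u = s / sqrt(n).
u = 3.3836 / sqrt(6)
u = 3.3836 / 2.4495
u = 1.3813

1.3813


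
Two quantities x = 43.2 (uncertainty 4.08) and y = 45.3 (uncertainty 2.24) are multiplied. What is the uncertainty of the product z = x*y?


For a product z = x*y, the relative uncertainty is:
uz/z = sqrt((ux/x)^2 + (uy/y)^2)
Relative uncertainties: ux/x = 4.08/43.2 = 0.094444
uy/y = 2.24/45.3 = 0.049448
z = 43.2 * 45.3 = 1957.0
uz = 1957.0 * sqrt(0.094444^2 + 0.049448^2) = 208.624

208.624


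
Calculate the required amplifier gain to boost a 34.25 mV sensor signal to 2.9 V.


Gain = Vout / Vin (converting to same units).
G = 2.9 V / 34.25 mV
G = 2900.0 mV / 34.25 mV
G = 84.67

84.67


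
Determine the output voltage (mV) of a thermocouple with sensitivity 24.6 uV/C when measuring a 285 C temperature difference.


The thermocouple output V = sensitivity * dT.
V = 24.6 uV/C * 285 C
V = 7011.0 uV
V = 7.011 mV

7.011 mV


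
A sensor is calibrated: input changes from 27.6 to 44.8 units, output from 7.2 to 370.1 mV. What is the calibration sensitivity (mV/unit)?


Sensitivity = (y2 - y1) / (x2 - x1).
S = (370.1 - 7.2) / (44.8 - 27.6)
S = 362.9 / 17.2
S = 21.0988 mV/unit

21.0988 mV/unit


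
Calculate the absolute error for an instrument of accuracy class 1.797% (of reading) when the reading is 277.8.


Absolute error = (accuracy% / 100) * reading.
Error = (1.797 / 100) * 277.8
Error = 0.01797 * 277.8
Error = 4.9921

4.9921


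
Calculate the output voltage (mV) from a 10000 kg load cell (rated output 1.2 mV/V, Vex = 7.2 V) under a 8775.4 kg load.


Vout = rated_output * Vex * (load / capacity).
Vout = 1.2 * 7.2 * (8775.4 / 10000)
Vout = 1.2 * 7.2 * 0.87754
Vout = 7.582 mV

7.582 mV


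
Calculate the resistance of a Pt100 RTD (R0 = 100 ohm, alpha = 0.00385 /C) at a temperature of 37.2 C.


The RTD equation: Rt = R0 * (1 + alpha * T).
Rt = 100 * (1 + 0.00385 * 37.2)
Rt = 100 * (1 + 0.14322)
Rt = 100 * 1.14322
Rt = 114.322 ohm

114.322 ohm


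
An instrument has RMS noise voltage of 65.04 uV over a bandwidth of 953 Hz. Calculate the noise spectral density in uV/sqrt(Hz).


Noise spectral density = Vrms / sqrt(BW).
NSD = 65.04 / sqrt(953)
NSD = 65.04 / 30.8707
NSD = 2.1069 uV/sqrt(Hz)

2.1069 uV/sqrt(Hz)


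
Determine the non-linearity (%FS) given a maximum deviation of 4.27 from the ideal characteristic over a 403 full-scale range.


Linearity error = (max deviation / full scale) * 100%.
Linearity = (4.27 / 403) * 100
Linearity = 1.06 %FS

1.06 %FS


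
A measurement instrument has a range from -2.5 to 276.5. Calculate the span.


Span = upper range - lower range.
Span = 276.5 - (-2.5)
Span = 279.0

279.0


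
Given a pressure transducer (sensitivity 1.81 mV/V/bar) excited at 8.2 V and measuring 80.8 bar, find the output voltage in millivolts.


Output = sensitivity * Vex * P.
Vout = 1.81 * 8.2 * 80.8
Vout = 14.842 * 80.8
Vout = 1199.23 mV

1199.23 mV


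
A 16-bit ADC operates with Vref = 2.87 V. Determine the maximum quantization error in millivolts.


The maximum quantization error is +/- LSB/2.
LSB = Vref / 2^n = 2.87 / 65536 = 4.379e-05 V
Max error = LSB / 2 = 4.379e-05 / 2 = 2.19e-05 V
Max error = 0.0219 mV

0.0219 mV


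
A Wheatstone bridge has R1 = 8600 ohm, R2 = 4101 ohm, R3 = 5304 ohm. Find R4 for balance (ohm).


At balance: R1*R4 = R2*R3, so R4 = R2*R3/R1.
R4 = 4101 * 5304 / 8600
R4 = 21751704 / 8600
R4 = 2529.27 ohm

2529.27 ohm


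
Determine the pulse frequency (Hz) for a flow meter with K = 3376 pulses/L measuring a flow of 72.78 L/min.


Frequency = K * Q / 60 (converting L/min to L/s).
f = 3376 * 72.78 / 60
f = 245705.28 / 60
f = 4095.09 Hz

4095.09 Hz


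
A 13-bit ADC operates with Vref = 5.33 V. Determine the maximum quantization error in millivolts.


The maximum quantization error is +/- LSB/2.
LSB = Vref / 2^n = 5.33 / 8192 = 0.00065063 V
Max error = LSB / 2 = 0.00065063 / 2 = 0.00032532 V
Max error = 0.3253 mV

0.3253 mV
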